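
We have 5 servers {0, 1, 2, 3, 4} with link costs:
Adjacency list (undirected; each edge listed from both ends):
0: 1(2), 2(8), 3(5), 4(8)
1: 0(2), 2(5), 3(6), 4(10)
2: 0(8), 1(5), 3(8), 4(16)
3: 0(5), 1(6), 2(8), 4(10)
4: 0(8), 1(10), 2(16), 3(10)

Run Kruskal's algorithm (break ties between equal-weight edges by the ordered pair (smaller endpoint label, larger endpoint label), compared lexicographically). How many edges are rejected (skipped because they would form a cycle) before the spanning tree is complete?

Kruskal's algorithm — process edges by increasing weight (ties by edge label):
0 1 (2): add — endpoints in different components.
0 3 (5): add — endpoints in different components.
1 2 (5): add — endpoints in different components.
1 3 (6): skip — 1 and 3 already connected.
0 2 (8): skip — 0 and 2 already connected.
0 4 (8): add — endpoints in different components.
Edges rejected before the tree was complete: 2.

2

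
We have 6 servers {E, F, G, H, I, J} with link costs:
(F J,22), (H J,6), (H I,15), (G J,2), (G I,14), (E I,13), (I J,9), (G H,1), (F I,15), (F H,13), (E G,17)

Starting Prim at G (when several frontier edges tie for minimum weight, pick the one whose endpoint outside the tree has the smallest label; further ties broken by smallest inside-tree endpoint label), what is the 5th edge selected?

Prim's algorithm from G:
Step 1: frontier [G H 1, G J 2, G I 14, E G 17] → take G H (1); add H.
Step 2: frontier [G J 2, G I 14, E G 17, H J 6, F H 13, H I 15] → take G J (2); add J.
Step 3: frontier [G I 14, E G 17, F H 13, H I 15, I J 9, F J 22] → take I J (9); add I.
Step 4: frontier [E G 17, F H 13, E I 13, F I 15, F J 22] → take E I (13); add E.
Step 5: frontier [F H 13, F I 15, F J 22] → take F H (13); add F.
The 5th edge added is F H.

F-H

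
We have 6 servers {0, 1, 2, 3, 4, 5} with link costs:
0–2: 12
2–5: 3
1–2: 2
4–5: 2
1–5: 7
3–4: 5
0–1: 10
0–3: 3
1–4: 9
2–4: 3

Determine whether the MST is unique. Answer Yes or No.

No

Kruskal: consider edges lightest-first.
1–2 (2): add. Components now {0} {1,2} {3} {4} {5}
4–5 (2): add. Components now {0} {1,2} {3} {4,5}
0–3 (3): add. Components now {0,3} {1,2} {4,5}
2–4 (3): add. Components now {0,3} {1,2,4,5}
2–5 (3): skip — 2 and 5 already connected.
3–4 (5): add. Components now {0,1,2,3,4,5}
Non-tree edge 2–5 has weight 3, equal to the heaviest edge on its tree cycle — swapping gives another MST of the same weight. Not unique.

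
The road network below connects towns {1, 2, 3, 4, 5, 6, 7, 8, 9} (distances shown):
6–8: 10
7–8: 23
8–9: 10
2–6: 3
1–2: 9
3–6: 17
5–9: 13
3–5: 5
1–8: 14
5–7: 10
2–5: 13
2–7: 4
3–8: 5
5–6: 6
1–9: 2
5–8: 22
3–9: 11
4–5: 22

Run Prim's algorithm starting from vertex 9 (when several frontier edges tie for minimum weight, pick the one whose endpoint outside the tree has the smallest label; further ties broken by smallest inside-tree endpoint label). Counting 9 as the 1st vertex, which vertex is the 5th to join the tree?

Prim, starting at 9.
Step 1: cheapest edge leaving the tree is 1–9 (2); add 1.
Step 2: cheapest edge leaving the tree is 1–2 (9); add 2.
Step 3: cheapest edge leaving the tree is 2–6 (3); add 6.
Step 4: cheapest edge leaving the tree is 2–7 (4); add 7.
Step 5: cheapest edge leaving the tree is 5–6 (6); add 5.
Step 6: cheapest edge leaving the tree is 3–5 (5); add 3.
Step 7: cheapest edge leaving the tree is 3–8 (5); add 8.
Step 8: cheapest edge leaving the tree is 4–5 (22); add 4.
Vertex order: 9, 1, 2, 6, 7, 5, 3, 8, 4. The 5th vertex is 7.

7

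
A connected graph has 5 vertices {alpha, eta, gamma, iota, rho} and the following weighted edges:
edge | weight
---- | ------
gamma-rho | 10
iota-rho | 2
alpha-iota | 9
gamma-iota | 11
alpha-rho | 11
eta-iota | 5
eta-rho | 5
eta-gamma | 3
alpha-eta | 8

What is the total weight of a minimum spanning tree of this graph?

18

Grow the tree from rho using Prim:
Step 1: frontier [iota-rho 2, eta-rho 5, gamma-rho 10, alpha-rho 11] → take iota-rho (2); add iota.
Step 2: frontier [eta-iota 5, alpha-iota 9, gamma-iota 11, eta-rho 5, gamma-rho 10, alpha-rho 11] → take eta-iota (5); add eta.
Step 3: frontier [eta-gamma 3, alpha-eta 8, alpha-iota 9, gamma-iota 11, gamma-rho 10, alpha-rho 11] → take eta-gamma (3); add gamma.
Step 4: frontier [alpha-eta 8, alpha-iota 9, alpha-rho 11] → take alpha-eta (8); add alpha.
MST edges: iota-rho, eta-iota, eta-gamma, alpha-eta; total weight 2+5+3+8 = 18.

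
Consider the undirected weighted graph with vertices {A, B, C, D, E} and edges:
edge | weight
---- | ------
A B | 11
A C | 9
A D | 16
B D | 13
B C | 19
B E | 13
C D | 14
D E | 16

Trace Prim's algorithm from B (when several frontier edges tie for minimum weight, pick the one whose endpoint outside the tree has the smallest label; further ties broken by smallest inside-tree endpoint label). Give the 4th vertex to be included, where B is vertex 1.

Grow the tree from B using Prim:
Step 1: frontier [A B 11, B D 13, B E 13, B C 19] → take A B (11); add A.
Step 2: frontier [A C 9, A D 16, B D 13, B E 13, B C 19] → take A C (9); add C.
Step 3: frontier [A D 16, B D 13, B E 13, C D 14] → take B D (13); add D.
Step 4: frontier [B E 13, D E 16] → take B E (13); add E.
Vertex order: B, A, C, D, E. The 4th vertex is D.

D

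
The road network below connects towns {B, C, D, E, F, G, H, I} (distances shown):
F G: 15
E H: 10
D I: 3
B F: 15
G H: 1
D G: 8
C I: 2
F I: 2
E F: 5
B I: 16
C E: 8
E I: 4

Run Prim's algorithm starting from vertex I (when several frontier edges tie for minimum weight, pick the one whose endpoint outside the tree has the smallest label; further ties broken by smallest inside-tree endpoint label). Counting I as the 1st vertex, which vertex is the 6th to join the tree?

Grow the tree from I using Prim:
Step 1: cheapest edge leaving the tree is C I (2); add C.
Step 2: cheapest edge leaving the tree is F I (2); add F.
Step 3: cheapest edge leaving the tree is D I (3); add D.
Step 4: cheapest edge leaving the tree is E I (4); add E.
Step 5: cheapest edge leaving the tree is D G (8); add G.
Step 6: cheapest edge leaving the tree is G H (1); add H.
Step 7: cheapest edge leaving the tree is B F (15); add B.
Vertex order: I, C, F, D, E, G, H, B. The 6th vertex is G.

G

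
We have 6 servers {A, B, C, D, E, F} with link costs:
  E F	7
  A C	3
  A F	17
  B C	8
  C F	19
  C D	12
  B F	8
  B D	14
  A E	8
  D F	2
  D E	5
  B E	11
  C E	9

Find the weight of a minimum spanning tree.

26

Prim, starting at D.
Step 1: frontier [D F 2, D E 5, C D 12, B D 14] → take D F (2); add F.
Step 2: frontier [D E 5, C D 12, B D 14, E F 7, B F 8, A F 17, C F 19] → take D E (5); add E.
Step 3: frontier [C D 12, B D 14, A E 8, C E 9, B E 11, B F 8, A F 17, C F 19] → take A E (8); add A.
Step 4: frontier [A C 3, C D 12, B D 14, C E 9, B E 11, B F 8, C F 19] → take A C (3); add C.
Step 5: frontier [B C 8, B D 14, B E 11, B F 8] → take B C (8); add B.
MST edges: D F, D E, A E, A C, B C; total weight 2+5+8+3+8 = 26.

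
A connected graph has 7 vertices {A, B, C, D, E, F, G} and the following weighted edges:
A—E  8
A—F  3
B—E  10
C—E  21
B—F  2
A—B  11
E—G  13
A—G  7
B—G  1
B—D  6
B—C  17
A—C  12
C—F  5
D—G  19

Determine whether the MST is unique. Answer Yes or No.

Sort edges by weight, then run Kruskal:
B—G (1): add — endpoints in different components.
B—F (2): add — endpoints in different components.
A—F (3): add — endpoints in different components.
C—F (5): add — endpoints in different components.
B—D (6): add — endpoints in different components.
A—G (7): skip — A and G already connected.
A—E (8): add — endpoints in different components.
Every non-tree edge has weight strictly greater than the heaviest edge on the tree path between its endpoints, so the MST is unique.

Yes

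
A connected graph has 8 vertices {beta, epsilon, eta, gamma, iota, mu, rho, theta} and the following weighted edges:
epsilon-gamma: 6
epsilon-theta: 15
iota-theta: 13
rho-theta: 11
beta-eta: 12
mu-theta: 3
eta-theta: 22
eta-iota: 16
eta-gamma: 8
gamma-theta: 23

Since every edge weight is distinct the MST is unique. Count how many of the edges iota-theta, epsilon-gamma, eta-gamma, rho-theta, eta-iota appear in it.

4

Sort edges by weight, then run Kruskal:
mu-theta (3): add — endpoints in different components.
epsilon-gamma (6): add — endpoints in different components.
eta-gamma (8): add — endpoints in different components.
rho-theta (11): add — endpoints in different components.
beta-eta (12): add — endpoints in different components.
iota-theta (13): add — endpoints in different components.
epsilon-theta (15): add — endpoints in different components.
MST edge set: {mu-theta, epsilon-gamma, eta-gamma, rho-theta, beta-eta, iota-theta, epsilon-theta}.
Of the listed edges, {iota-theta, epsilon-gamma, eta-gamma, rho-theta} are in the MST → 4.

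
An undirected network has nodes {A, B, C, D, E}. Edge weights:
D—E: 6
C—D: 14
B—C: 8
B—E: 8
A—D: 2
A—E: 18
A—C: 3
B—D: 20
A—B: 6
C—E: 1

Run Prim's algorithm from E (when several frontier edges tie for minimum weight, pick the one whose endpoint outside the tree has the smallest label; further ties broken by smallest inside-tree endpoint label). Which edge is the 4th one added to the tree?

A-B

Grow the tree from E using Prim:
Step 1: cheapest edge leaving the tree is C—E (1); add C.
Step 2: cheapest edge leaving the tree is A—C (3); add A.
Step 3: cheapest edge leaving the tree is A—D (2); add D.
Step 4: cheapest edge leaving the tree is A—B (6); add B.
The 4th edge added is A—B.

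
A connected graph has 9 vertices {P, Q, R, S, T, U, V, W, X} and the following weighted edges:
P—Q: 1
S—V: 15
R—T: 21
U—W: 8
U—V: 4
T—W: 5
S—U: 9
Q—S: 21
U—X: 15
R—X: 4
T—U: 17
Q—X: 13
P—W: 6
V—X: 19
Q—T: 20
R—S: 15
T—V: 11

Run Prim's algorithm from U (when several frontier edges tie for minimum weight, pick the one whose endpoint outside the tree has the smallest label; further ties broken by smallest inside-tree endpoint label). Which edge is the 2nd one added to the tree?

Prim, starting at U.
Step 1: cheapest edge leaving the tree is U—V (4); add V.
Step 2: cheapest edge leaving the tree is U—W (8); add W.
Step 3: cheapest edge leaving the tree is T—W (5); add T.
Step 4: cheapest edge leaving the tree is P—W (6); add P.
Step 5: cheapest edge leaving the tree is P—Q (1); add Q.
Step 6: cheapest edge leaving the tree is S—U (9); add S.
Step 7: cheapest edge leaving the tree is Q—X (13); add X.
Step 8: cheapest edge leaving the tree is R—X (4); add R.
The 2nd edge added is U—W.

U-W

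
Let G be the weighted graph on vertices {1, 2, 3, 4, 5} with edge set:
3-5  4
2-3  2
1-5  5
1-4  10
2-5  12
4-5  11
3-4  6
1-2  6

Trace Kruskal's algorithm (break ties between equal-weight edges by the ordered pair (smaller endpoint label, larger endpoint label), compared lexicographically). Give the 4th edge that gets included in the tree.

3-4

Sort edges by weight, then run Kruskal:
2-3 (2): add — endpoints in different components.
3-5 (4): add — endpoints in different components.
1-5 (5): add — endpoints in different components.
1-2 (6): skip — 1 and 2 already connected.
3-4 (6): add — endpoints in different components.
The 4th edge added is 3-4.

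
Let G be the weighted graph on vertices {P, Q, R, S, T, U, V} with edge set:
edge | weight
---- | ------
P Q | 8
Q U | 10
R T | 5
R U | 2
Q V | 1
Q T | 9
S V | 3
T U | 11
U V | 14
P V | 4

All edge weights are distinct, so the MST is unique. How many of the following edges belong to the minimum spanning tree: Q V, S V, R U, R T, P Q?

4

Kruskal's algorithm — process edges by increasing weight (ties by edge label):
Q V (1): add. Components now {Q,V} {R} {S} {P} {T} {U}
R U (2): add. Components now {Q,V} {R,U} {S} {P} {T}
S V (3): add. Components now {Q,S,V} {R,U} {P} {T}
P V (4): add. Components now {P,Q,S,V} {R,U} {T}
R T (5): add. Components now {P,Q,S,V} {R,T,U}
P Q (8): skip — Q and P already connected.
Q T (9): add. Components now {P,Q,R,S,T,U,V}
MST edge set: {Q V, R U, S V, P V, R T, Q T}.
Of the listed edges, {Q V, S V, R U, R T} are in the MST → 4.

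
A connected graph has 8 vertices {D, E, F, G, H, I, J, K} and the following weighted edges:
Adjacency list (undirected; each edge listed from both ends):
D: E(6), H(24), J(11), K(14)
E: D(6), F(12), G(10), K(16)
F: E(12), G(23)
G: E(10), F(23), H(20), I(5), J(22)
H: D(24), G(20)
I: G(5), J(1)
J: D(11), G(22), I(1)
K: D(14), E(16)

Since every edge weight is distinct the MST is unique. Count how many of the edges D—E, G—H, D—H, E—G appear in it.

3

Kruskal's algorithm — process edges by increasing weight (ties by edge label):
I—J (1): add — endpoints in different components.
G—I (5): add — endpoints in different components.
D—E (6): add — endpoints in different components.
E—G (10): add — endpoints in different components.
D—J (11): skip — D and J already connected.
E—F (12): add — endpoints in different components.
D—K (14): add — endpoints in different components.
E—K (16): skip — E and K already connected.
G—H (20): add — endpoints in different components.
MST edge set: {I—J, G—I, D—E, E—G, E—F, D—K, G—H}.
Of the listed edges, {D—E, G—H, E—G} are in the MST → 3.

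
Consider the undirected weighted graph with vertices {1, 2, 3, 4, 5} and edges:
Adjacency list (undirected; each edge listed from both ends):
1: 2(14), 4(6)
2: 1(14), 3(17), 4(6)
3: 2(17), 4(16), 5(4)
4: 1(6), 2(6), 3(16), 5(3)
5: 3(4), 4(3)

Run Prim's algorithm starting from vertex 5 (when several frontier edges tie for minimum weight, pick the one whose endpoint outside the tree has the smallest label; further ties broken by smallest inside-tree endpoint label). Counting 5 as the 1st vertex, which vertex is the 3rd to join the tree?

Grow the tree from 5 using Prim:
Step 1: frontier [4-5 3, 3-5 4] → take 4-5 (3); add 4.
Step 2: frontier [1-4 6, 2-4 6, 3-4 16, 3-5 4] → take 3-5 (4); add 3.
Step 3: frontier [2-3 17, 1-4 6, 2-4 6] → take 1-4 (6); add 1.
Step 4: frontier [1-2 14, 2-3 17, 2-4 6] → take 2-4 (6); add 2.
Vertex order: 5, 4, 3, 1, 2. The 3rd vertex is 3.

3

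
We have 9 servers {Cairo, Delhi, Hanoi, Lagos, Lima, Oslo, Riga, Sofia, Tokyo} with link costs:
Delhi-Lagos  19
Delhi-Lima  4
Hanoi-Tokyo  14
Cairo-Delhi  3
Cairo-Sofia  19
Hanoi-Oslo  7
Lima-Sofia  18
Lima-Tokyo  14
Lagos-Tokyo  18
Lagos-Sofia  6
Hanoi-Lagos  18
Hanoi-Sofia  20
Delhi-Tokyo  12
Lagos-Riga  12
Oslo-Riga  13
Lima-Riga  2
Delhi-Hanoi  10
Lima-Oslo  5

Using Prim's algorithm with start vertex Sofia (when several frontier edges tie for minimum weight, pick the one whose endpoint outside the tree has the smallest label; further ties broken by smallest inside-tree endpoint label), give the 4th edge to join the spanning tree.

Prim's algorithm from Sofia:
Step 1: cheapest edge leaving the tree is Lagos-Sofia (6); add Lagos.
Step 2: cheapest edge leaving the tree is Lagos-Riga (12); add Riga.
Step 3: cheapest edge leaving the tree is Lima-Riga (2); add Lima.
Step 4: cheapest edge leaving the tree is Delhi-Lima (4); add Delhi.
Step 5: cheapest edge leaving the tree is Cairo-Delhi (3); add Cairo.
Step 6: cheapest edge leaving the tree is Lima-Oslo (5); add Oslo.
Step 7: cheapest edge leaving the tree is Hanoi-Oslo (7); add Hanoi.
Step 8: cheapest edge leaving the tree is Delhi-Tokyo (12); add Tokyo.
The 4th edge added is Delhi-Lima.

Delhi-Lima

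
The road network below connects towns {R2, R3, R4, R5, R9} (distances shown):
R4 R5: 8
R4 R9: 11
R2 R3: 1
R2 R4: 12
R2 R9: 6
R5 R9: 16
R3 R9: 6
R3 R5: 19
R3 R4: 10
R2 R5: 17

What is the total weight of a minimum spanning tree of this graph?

Kruskal's algorithm — process edges by increasing weight (ties by edge label):
R2 R3 (1): add. Components now {R2,R3} {R5} {R4} {R9}
R2 R9 (6): add. Components now {R2,R3,R9} {R5} {R4}
R3 R9 (6): skip — R3 and R9 already connected.
R4 R5 (8): add. Components now {R2,R3,R9} {R4,R5}
R3 R4 (10): add. Components now {R2,R3,R4,R5,R9}
MST edges: R2 R3, R2 R9, R4 R5, R3 R4; total weight 1+6+8+10 = 25.

25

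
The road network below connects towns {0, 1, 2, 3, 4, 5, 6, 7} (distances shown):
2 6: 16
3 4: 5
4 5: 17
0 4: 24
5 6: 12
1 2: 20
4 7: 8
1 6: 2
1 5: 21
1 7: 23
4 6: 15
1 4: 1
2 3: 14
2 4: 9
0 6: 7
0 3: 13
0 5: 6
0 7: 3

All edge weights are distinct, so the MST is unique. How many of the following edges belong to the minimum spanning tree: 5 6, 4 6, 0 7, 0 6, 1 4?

Sort edges by weight, then run Kruskal:
1 4 (1): add — endpoints in different components.
1 6 (2): add — endpoints in different components.
0 7 (3): add — endpoints in different components.
3 4 (5): add — endpoints in different components.
0 5 (6): add — endpoints in different components.
0 6 (7): add — endpoints in different components.
4 7 (8): skip — 4 and 7 already connected.
2 4 (9): add — endpoints in different components.
MST edge set: {1 4, 1 6, 0 7, 3 4, 0 5, 0 6, 2 4}.
Of the listed edges, {0 7, 0 6, 1 4} are in the MST → 3.

3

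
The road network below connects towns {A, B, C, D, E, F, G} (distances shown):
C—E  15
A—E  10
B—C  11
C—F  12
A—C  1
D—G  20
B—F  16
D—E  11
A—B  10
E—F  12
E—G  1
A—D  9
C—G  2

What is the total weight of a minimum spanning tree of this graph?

Prim, starting at C.
Step 1: frontier [A—C 1, C—G 2, B—C 11, C—F 12, C—E 15] → take A—C (1); add A.
Step 2: frontier [A—D 9, A—B 10, A—E 10, C—G 2, B—C 11, C—F 12, C—E 15] → take C—G (2); add G.
Step 3: frontier [A—D 9, A—B 10, A—E 10, B—C 11, C—F 12, C—E 15, E—G 1, D—G 20] → take E—G (1); add E.
Step 4: frontier [A—D 9, A—B 10, B—C 11, C—F 12, D—E 11, E—F 12, D—G 20] → take A—D (9); add D.
Step 5: frontier [A—B 10, B—C 11, C—F 12, E—F 12] → take A—B (10); add B.
Step 6: frontier [B—F 16, C—F 12, E—F 12] → take C—F (12); add F.
MST edges: A—C, C—G, E—G, A—D, A—B, C—F; total weight 1+2+1+9+10+12 = 35.

35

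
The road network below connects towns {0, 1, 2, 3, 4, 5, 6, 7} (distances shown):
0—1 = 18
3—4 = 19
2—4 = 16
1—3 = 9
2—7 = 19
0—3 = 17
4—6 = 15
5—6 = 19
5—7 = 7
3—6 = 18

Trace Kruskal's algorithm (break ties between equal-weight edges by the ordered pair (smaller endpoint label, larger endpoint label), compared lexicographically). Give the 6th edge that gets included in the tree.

Sort edges by weight, then run Kruskal:
5—7 (7): add — endpoints in different components.
1—3 (9): add — endpoints in different components.
4—6 (15): add — endpoints in different components.
2—4 (16): add — endpoints in different components.
0—3 (17): add — endpoints in different components.
0—1 (18): skip — 0 and 1 already connected.
3—6 (18): add — endpoints in different components.
2—7 (19): add — endpoints in different components.
The 6th edge added is 3—6.

3-6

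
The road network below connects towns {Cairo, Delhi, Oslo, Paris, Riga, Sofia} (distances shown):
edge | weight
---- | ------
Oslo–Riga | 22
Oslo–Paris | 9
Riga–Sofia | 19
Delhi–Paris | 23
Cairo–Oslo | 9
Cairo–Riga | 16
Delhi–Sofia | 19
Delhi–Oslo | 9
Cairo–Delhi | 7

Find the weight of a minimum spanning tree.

60

Kruskal's algorithm — process edges by increasing weight (ties by edge label):
Cairo–Delhi (7): add. Components now {Paris} {Cairo,Delhi} {Sofia} {Riga} {Oslo}
Cairo–Oslo (9): add. Components now {Paris} {Cairo,Delhi,Oslo} {Sofia} {Riga}
Delhi–Oslo (9): skip — Delhi and Oslo already connected.
Oslo–Paris (9): add. Components now {Cairo,Delhi,Oslo,Paris} {Sofia} {Riga}
Cairo–Riga (16): add. Components now {Cairo,Delhi,Oslo,Paris,Riga} {Sofia}
Delhi–Sofia (19): add. Components now {Cairo,Delhi,Oslo,Paris,Riga,Sofia}
MST edges: Cairo–Delhi, Cairo–Oslo, Oslo–Paris, Cairo–Riga, Delhi–Sofia; total weight 7+9+9+16+19 = 60.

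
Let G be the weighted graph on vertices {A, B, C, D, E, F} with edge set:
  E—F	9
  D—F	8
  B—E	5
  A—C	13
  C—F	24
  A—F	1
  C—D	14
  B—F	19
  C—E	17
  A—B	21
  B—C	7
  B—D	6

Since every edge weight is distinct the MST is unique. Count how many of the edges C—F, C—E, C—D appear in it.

Sort edges by weight, then run Kruskal:
A—F (1): add. Components now {A,F} {B} {C} {D} {E}
B—E (5): add. Components now {A,F} {B,E} {C} {D}
B—D (6): add. Components now {A,F} {B,D,E} {C}
B—C (7): add. Components now {A,F} {B,C,D,E}
D—F (8): add. Components now {A,B,C,D,E,F}
MST edge set: {A—F, B—E, B—D, B—C, D—F}.
Of the listed edges, {} are in the MST → 0.

0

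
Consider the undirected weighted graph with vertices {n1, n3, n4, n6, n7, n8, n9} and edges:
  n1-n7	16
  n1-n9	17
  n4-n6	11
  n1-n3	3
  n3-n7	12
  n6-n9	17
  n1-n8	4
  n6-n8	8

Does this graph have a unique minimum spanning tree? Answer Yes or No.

No

Kruskal's algorithm — process edges by increasing weight (ties by edge label):
n1-n3 (3): add — endpoints in different components.
n1-n8 (4): add — endpoints in different components.
n6-n8 (8): add — endpoints in different components.
n4-n6 (11): add — endpoints in different components.
n3-n7 (12): add — endpoints in different components.
n1-n7 (16): skip — n1 and n7 already connected.
n1-n9 (17): add — endpoints in different components.
Non-tree edge n6-n9 has weight 17, equal to the heaviest edge on its tree cycle — swapping gives another MST of the same weight. Not unique.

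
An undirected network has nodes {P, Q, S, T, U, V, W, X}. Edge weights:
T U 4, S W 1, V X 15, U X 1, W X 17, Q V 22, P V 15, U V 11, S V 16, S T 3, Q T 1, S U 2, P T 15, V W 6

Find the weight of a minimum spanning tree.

Grow the tree from W using Prim:
Step 1: cheapest edge leaving the tree is S W (1); add S.
Step 2: cheapest edge leaving the tree is S U (2); add U.
Step 3: cheapest edge leaving the tree is U X (1); add X.
Step 4: cheapest edge leaving the tree is S T (3); add T.
Step 5: cheapest edge leaving the tree is Q T (1); add Q.
Step 6: cheapest edge leaving the tree is V W (6); add V.
Step 7: cheapest edge leaving the tree is P T (15); add P.
MST edges: S W, S U, U X, S T, Q T, V W, P T; total weight 1+2+1+3+1+6+15 = 29.

29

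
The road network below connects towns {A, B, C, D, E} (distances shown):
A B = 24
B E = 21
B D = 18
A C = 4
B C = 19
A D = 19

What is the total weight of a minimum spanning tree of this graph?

62

Grow the tree from D using Prim:
Step 1: frontier [B D 18, A D 19] → take B D (18); add B.
Step 2: frontier [B C 19, B E 21, A B 24, A D 19] → take A D (19); add A.
Step 3: frontier [A C 4, B C 19, B E 21] → take A C (4); add C.
Step 4: frontier [B E 21] → take B E (21); add E.
MST edges: B D, A D, A C, B E; total weight 18+19+4+21 = 62.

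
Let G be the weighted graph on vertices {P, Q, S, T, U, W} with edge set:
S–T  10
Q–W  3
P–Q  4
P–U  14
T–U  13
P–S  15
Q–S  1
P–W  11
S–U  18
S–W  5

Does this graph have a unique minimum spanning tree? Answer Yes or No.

Kruskal: consider edges lightest-first.
Q–S (1): add. Components now {U} {Q,S} {P} {T} {W}
Q–W (3): add. Components now {U} {Q,S,W} {P} {T}
P–Q (4): add. Components now {U} {P,Q,S,W} {T}
S–W (5): skip — S and W already connected.
S–T (10): add. Components now {U} {P,Q,S,T,W}
P–W (11): skip — P and W already connected.
T–U (13): add. Components now {P,Q,S,T,U,W}
Every non-tree edge has weight strictly greater than the heaviest edge on the tree path between its endpoints, so the MST is unique.

Yes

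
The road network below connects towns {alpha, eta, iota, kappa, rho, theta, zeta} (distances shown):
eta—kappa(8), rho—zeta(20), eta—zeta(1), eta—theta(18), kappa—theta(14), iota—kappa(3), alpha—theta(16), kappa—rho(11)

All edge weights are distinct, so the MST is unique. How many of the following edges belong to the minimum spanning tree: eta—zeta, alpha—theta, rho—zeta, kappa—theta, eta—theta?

Sort edges by weight, then run Kruskal:
eta—zeta (1): add — endpoints in different components.
iota—kappa (3): add — endpoints in different components.
eta—kappa (8): add — endpoints in different components.
kappa—rho (11): add — endpoints in different components.
kappa—theta (14): add — endpoints in different components.
alpha—theta (16): add — endpoints in different components.
MST edge set: {eta—zeta, iota—kappa, eta—kappa, kappa—rho, kappa—theta, alpha—theta}.
Of the listed edges, {eta—zeta, alpha—theta, kappa—theta} are in the MST → 3.

3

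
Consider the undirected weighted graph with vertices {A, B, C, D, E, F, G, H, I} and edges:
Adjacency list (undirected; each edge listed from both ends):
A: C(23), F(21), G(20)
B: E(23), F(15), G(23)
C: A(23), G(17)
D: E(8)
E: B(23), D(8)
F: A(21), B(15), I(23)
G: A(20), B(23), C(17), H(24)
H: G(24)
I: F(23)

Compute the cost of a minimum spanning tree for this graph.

Prim, starting at G.
Step 1: cheapest edge leaving the tree is C G (17); add C.
Step 2: cheapest edge leaving the tree is A G (20); add A.
Step 3: cheapest edge leaving the tree is A F (21); add F.
Step 4: cheapest edge leaving the tree is B F (15); add B.
Step 5: cheapest edge leaving the tree is B E (23); add E.
Step 6: cheapest edge leaving the tree is D E (8); add D.
Step 7: cheapest edge leaving the tree is F I (23); add I.
Step 8: cheapest edge leaving the tree is G H (24); add H.
MST edges: C G, A G, A F, B F, B E, D E, F I, G H; total weight 17+20+21+15+23+8+23+24 = 151.

151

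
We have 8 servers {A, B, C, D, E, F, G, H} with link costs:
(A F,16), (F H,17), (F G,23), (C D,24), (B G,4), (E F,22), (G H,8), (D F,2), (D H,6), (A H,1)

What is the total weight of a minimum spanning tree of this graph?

67

Prim, starting at H.
Step 1: cheapest edge leaving the tree is A H (1); add A.
Step 2: cheapest edge leaving the tree is D H (6); add D.
Step 3: cheapest edge leaving the tree is D F (2); add F.
Step 4: cheapest edge leaving the tree is G H (8); add G.
Step 5: cheapest edge leaving the tree is B G (4); add B.
Step 6: cheapest edge leaving the tree is E F (22); add E.
Step 7: cheapest edge leaving the tree is C D (24); add C.
MST edges: A H, D H, D F, G H, B G, E F, C D; total weight 1+6+2+8+4+22+24 = 67.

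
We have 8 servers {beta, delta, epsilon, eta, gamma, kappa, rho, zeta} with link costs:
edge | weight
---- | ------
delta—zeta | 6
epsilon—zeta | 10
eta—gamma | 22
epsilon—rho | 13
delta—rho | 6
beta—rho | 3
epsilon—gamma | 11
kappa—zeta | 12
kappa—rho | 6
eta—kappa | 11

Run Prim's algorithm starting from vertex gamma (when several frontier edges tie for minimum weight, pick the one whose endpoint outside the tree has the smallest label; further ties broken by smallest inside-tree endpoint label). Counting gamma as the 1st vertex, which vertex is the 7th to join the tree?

Prim, starting at gamma.
Step 1: frontier [epsilon—gamma 11, eta—gamma 22] → take epsilon—gamma (11); add epsilon.
Step 2: frontier [epsilon—zeta 10, epsilon—rho 13, eta—gamma 22] → take epsilon—zeta (10); add zeta.
Step 3: frontier [epsilon—rho 13, eta—gamma 22, delta—zeta 6, kappa—zeta 12] → take delta—zeta (6); add delta.
Step 4: frontier [delta—rho 6, epsilon—rho 13, eta—gamma 22, kappa—zeta 12] → take delta—rho (6); add rho.
Step 5: frontier [eta—gamma 22, beta—rho 3, kappa—rho 6, kappa—zeta 12] → take beta—rho (3); add beta.
Step 6: frontier [eta—gamma 22, kappa—rho 6, kappa—zeta 12] → take kappa—rho (6); add kappa.
Step 7: frontier [eta—gamma 22, eta—kappa 11] → take eta—kappa (11); add eta.
Vertex order: gamma, epsilon, zeta, delta, rho, beta, kappa, eta. The 7th vertex is kappa.

kappa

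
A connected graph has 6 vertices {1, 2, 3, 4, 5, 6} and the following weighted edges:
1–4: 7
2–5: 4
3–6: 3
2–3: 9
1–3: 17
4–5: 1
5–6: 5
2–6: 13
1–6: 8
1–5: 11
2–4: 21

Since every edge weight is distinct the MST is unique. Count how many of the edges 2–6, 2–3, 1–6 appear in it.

Kruskal's algorithm — process edges by increasing weight (ties by edge label):
4–5 (1): add — endpoints in different components.
3–6 (3): add — endpoints in different components.
2–5 (4): add — endpoints in different components.
5–6 (5): add — endpoints in different components.
1–4 (7): add — endpoints in different components.
MST edge set: {4–5, 3–6, 2–5, 5–6, 1–4}.
Of the listed edges, {} are in the MST → 0.

0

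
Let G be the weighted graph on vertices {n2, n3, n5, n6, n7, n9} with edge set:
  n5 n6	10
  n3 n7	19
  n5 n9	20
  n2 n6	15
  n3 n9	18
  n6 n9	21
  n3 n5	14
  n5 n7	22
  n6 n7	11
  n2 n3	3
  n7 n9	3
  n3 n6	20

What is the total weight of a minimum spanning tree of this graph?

Kruskal's algorithm — process edges by increasing weight (ties by edge label):
n2 n3 (3): add — endpoints in different components.
n7 n9 (3): add — endpoints in different components.
n5 n6 (10): add — endpoints in different components.
n6 n7 (11): add — endpoints in different components.
n3 n5 (14): add — endpoints in different components.
MST edges: n2 n3, n7 n9, n5 n6, n6 n7, n3 n5; total weight 3+3+10+11+14 = 41.

41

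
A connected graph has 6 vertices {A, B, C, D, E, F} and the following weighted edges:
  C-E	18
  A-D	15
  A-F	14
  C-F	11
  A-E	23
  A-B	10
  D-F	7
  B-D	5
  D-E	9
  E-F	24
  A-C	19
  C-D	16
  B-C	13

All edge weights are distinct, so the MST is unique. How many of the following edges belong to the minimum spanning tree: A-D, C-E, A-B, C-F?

2

Kruskal's algorithm — process edges by increasing weight (ties by edge label):
B-D (5): add — endpoints in different components.
D-F (7): add — endpoints in different components.
D-E (9): add — endpoints in different components.
A-B (10): add — endpoints in different components.
C-F (11): add — endpoints in different components.
MST edge set: {B-D, D-F, D-E, A-B, C-F}.
Of the listed edges, {A-B, C-F} are in the MST → 2.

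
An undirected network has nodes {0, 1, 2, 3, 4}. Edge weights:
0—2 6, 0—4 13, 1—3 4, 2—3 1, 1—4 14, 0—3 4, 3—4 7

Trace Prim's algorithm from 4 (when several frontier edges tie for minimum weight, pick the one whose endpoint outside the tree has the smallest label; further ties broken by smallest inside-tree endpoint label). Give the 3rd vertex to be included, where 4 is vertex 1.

Grow the tree from 4 using Prim:
Step 1: frontier [3—4 7, 0—4 13, 1—4 14] → take 3—4 (7); add 3.
Step 2: frontier [2—3 1, 0—3 4, 1—3 4, 0—4 13, 1—4 14] → take 2—3 (1); add 2.
Step 3: frontier [0—2 6, 0—3 4, 1—3 4, 0—4 13, 1—4 14] → take 0—3 (4); add 0.
Step 4: frontier [1—3 4, 1—4 14] → take 1—3 (4); add 1.
Vertex order: 4, 3, 2, 0, 1. The 3rd vertex is 2.

2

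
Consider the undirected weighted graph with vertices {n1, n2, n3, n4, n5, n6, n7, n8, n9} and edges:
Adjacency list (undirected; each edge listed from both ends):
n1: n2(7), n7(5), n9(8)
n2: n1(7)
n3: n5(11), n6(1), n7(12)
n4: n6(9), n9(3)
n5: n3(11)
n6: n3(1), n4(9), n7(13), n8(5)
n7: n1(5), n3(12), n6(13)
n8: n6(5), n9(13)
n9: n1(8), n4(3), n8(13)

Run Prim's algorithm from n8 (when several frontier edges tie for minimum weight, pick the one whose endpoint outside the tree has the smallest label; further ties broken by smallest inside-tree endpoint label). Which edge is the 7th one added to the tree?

n1-n2

Grow the tree from n8 using Prim:
Step 1: cheapest edge leaving the tree is n6–n8 (5); add n6.
Step 2: cheapest edge leaving the tree is n3–n6 (1); add n3.
Step 3: cheapest edge leaving the tree is n4–n6 (9); add n4.
Step 4: cheapest edge leaving the tree is n4–n9 (3); add n9.
Step 5: cheapest edge leaving the tree is n1–n9 (8); add n1.
Step 6: cheapest edge leaving the tree is n1–n7 (5); add n7.
Step 7: cheapest edge leaving the tree is n1–n2 (7); add n2.
Step 8: cheapest edge leaving the tree is n3–n5 (11); add n5.
The 7th edge added is n1–n2.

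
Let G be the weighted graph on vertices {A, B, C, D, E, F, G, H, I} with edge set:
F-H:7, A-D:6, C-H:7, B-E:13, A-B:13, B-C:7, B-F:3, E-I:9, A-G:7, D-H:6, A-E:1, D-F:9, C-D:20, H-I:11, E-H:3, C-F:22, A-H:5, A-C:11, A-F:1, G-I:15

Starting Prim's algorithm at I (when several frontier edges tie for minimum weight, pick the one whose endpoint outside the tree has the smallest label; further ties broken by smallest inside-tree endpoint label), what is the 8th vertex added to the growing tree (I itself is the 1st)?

Prim, starting at I.
Step 1: cheapest edge leaving the tree is E-I (9); add E.
Step 2: cheapest edge leaving the tree is A-E (1); add A.
Step 3: cheapest edge leaving the tree is A-F (1); add F.
Step 4: cheapest edge leaving the tree is B-F (3); add B.
Step 5: cheapest edge leaving the tree is E-H (3); add H.
Step 6: cheapest edge leaving the tree is A-D (6); add D.
Step 7: cheapest edge leaving the tree is B-C (7); add C.
Step 8: cheapest edge leaving the tree is A-G (7); add G.
Vertex order: I, E, A, F, B, H, D, C, G. The 8th vertex is C.

C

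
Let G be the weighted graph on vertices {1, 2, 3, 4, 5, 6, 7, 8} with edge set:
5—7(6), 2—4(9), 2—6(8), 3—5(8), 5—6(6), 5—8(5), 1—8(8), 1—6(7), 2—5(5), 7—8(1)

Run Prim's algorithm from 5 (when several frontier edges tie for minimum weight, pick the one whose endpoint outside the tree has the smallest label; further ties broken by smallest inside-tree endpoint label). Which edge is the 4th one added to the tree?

Prim, starting at 5.
Step 1: frontier [2—5 5, 5—8 5, 5—6 6, 5—7 6, 3—5 8] → take 2—5 (5); add 2.
Step 2: frontier [2—6 8, 2—4 9, 5—8 5, 5—6 6, 5—7 6, 3—5 8] → take 5—8 (5); add 8.
Step 3: frontier [2—6 8, 2—4 9, 5—6 6, 5—7 6, 3—5 8, 7—8 1, 1—8 8] → take 7—8 (1); add 7.
Step 4: frontier [2—6 8, 2—4 9, 5—6 6, 3—5 8, 1—8 8] → take 5—6 (6); add 6.
Step 5: frontier [2—4 9, 3—5 8, 1—6 7, 1—8 8] → take 1—6 (7); add 1.
Step 6: frontier [2—4 9, 3—5 8] → take 3—5 (8); add 3.
Step 7: frontier [2—4 9] → take 2—4 (9); add 4.
The 4th edge added is 5—6.

5-6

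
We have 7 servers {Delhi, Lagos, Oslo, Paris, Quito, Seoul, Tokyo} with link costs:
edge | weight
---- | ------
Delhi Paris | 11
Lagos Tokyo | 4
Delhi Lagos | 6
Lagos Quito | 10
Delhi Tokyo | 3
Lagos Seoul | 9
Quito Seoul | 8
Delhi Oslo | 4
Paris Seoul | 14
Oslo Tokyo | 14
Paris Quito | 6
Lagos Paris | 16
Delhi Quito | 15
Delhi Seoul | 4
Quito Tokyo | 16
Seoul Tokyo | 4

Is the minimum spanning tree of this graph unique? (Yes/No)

Kruskal: consider edges lightest-first.
Delhi Tokyo (3): add. Components now {Seoul} {Lagos} {Oslo} {Quito} {Delhi,Tokyo} {Paris}
Delhi Oslo (4): add. Components now {Seoul} {Lagos} {Delhi,Oslo,Tokyo} {Quito} {Paris}
Delhi Seoul (4): add. Components now {Delhi,Oslo,Seoul,Tokyo} {Lagos} {Quito} {Paris}
Lagos Tokyo (4): add. Components now {Delhi,Lagos,Oslo,Seoul,Tokyo} {Quito} {Paris}
Seoul Tokyo (4): skip — Seoul and Tokyo already connected.
Delhi Lagos (6): skip — Lagos and Delhi already connected.
Paris Quito (6): add. Components now {Delhi,Lagos,Oslo,Seoul,Tokyo} {Paris,Quito}
Quito Seoul (8): add. Components now {Delhi,Lagos,Oslo,Paris,Quito,Seoul,Tokyo}
Non-tree edge Seoul Tokyo has weight 4, equal to the heaviest edge on its tree cycle — swapping gives another MST of the same weight. Not unique.

No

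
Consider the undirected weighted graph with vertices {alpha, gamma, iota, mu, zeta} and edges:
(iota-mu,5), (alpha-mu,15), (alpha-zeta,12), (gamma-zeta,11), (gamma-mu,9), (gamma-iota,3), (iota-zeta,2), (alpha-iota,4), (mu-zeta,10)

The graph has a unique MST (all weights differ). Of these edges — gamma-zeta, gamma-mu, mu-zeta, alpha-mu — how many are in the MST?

Sort edges by weight, then run Kruskal:
iota-zeta (2): add. Components now {mu} {iota,zeta} {gamma} {alpha}
gamma-iota (3): add. Components now {mu} {gamma,iota,zeta} {alpha}
alpha-iota (4): add. Components now {mu} {alpha,gamma,iota,zeta}
iota-mu (5): add. Components now {alpha,gamma,iota,mu,zeta}
MST edge set: {iota-zeta, gamma-iota, alpha-iota, iota-mu}.
Of the listed edges, {} are in the MST → 0.

0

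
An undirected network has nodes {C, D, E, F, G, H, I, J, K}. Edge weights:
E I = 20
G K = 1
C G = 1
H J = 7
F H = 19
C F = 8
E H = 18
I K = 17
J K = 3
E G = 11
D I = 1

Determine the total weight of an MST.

49

Grow the tree from D using Prim:
Step 1: cheapest edge leaving the tree is D I (1); add I.
Step 2: cheapest edge leaving the tree is I K (17); add K.
Step 3: cheapest edge leaving the tree is G K (1); add G.
Step 4: cheapest edge leaving the tree is C G (1); add C.
Step 5: cheapest edge leaving the tree is J K (3); add J.
Step 6: cheapest edge leaving the tree is H J (7); add H.
Step 7: cheapest edge leaving the tree is C F (8); add F.
Step 8: cheapest edge leaving the tree is E G (11); add E.
MST edges: D I, I K, G K, C G, J K, H J, C F, E G; total weight 1+17+1+1+3+7+8+11 = 49.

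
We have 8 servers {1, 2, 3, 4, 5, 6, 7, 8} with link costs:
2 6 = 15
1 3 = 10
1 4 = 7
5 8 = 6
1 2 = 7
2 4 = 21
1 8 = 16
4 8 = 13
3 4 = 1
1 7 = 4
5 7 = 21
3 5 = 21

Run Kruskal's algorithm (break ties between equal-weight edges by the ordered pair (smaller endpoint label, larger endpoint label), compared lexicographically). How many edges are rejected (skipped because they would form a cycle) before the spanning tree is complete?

Sort edges by weight, then run Kruskal:
3 4 (1): add — endpoints in different components.
1 7 (4): add — endpoints in different components.
5 8 (6): add — endpoints in different components.
1 2 (7): add — endpoints in different components.
1 4 (7): add — endpoints in different components.
1 3 (10): skip — 1 and 3 already connected.
4 8 (13): add — endpoints in different components.
2 6 (15): add — endpoints in different components.
Edges rejected before the tree was complete: 1.

1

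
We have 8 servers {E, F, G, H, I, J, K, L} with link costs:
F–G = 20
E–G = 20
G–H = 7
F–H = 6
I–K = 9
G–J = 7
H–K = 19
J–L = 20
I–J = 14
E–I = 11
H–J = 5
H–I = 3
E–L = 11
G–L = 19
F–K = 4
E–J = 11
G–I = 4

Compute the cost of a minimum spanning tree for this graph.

Prim's algorithm from E:
Step 1: cheapest edge leaving the tree is E–I (11); add I.
Step 2: cheapest edge leaving the tree is H–I (3); add H.
Step 3: cheapest edge leaving the tree is G–I (4); add G.
Step 4: cheapest edge leaving the tree is H–J (5); add J.
Step 5: cheapest edge leaving the tree is F–H (6); add F.
Step 6: cheapest edge leaving the tree is F–K (4); add K.
Step 7: cheapest edge leaving the tree is E–L (11); add L.
MST edges: E–I, H–I, G–I, H–J, F–H, F–K, E–L; total weight 11+3+4+5+6+4+11 = 44.

44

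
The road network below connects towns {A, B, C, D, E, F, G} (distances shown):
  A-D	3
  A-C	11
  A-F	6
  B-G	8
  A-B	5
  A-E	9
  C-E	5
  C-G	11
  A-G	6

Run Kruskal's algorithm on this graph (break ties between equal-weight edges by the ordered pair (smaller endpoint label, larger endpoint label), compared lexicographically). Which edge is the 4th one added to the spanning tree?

Kruskal's algorithm — process edges by increasing weight (ties by edge label):
A-D (3): add. Components now {A,D} {B} {C} {E} {F} {G}
A-B (5): add. Components now {A,B,D} {C} {E} {F} {G}
C-E (5): add. Components now {A,B,D} {C,E} {F} {G}
A-F (6): add. Components now {A,B,D,F} {C,E} {G}
A-G (6): add. Components now {A,B,D,F,G} {C,E}
B-G (8): skip — B and G already connected.
A-E (9): add. Components now {A,B,C,D,E,F,G}
The 4th edge added is A-F.

A-F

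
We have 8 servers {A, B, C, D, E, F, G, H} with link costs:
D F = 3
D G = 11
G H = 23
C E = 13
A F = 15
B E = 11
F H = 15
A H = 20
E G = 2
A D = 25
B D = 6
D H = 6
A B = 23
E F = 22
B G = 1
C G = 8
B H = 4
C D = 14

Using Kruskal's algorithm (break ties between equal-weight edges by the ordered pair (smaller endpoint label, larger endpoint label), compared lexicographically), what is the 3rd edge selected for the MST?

Kruskal's algorithm — process edges by increasing weight (ties by edge label):
B G (1): add — endpoints in different components.
E G (2): add — endpoints in different components.
D F (3): add — endpoints in different components.
B H (4): add — endpoints in different components.
B D (6): add — endpoints in different components.
D H (6): skip — D and H already connected.
C G (8): add — endpoints in different components.
B E (11): skip — B and E already connected.
D G (11): skip — D and G already connected.
C E (13): skip — C and E already connected.
C D (14): skip — C and D already connected.
A F (15): add — endpoints in different components.
The 3rd edge added is D F.

D-F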